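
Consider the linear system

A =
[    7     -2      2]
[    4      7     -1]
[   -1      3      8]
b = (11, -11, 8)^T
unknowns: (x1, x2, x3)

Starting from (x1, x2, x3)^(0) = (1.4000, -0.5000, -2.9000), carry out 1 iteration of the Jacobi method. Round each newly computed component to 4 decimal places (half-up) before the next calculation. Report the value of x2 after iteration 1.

-2.7857

Iteration 1:
  x1 = (11 - (-2)·-0.5000 - (2)·-2.9000) / (7) = 2.2571
  x2 = (-11 - (4)·1.4000 - (-1)·-2.9000) / (7) = -2.7857
  x3 = (8 - (-1)·1.4000 - (3)·-0.5000) / (8) = 1.3625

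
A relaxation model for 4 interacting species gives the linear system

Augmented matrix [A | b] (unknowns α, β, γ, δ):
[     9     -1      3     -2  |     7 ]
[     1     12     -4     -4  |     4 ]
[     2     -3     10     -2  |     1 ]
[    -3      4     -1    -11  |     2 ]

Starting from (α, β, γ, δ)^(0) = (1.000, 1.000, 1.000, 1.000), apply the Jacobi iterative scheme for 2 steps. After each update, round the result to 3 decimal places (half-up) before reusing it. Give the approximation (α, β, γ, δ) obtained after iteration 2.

(0.706, 0.341, 0.183, -0.097)

Iteration 1:
  α = (7 - (-1)·1.000 - (3)·1.000 - (-2)·1.000) / (9) = 0.778
  β = (4 - (1)·1.000 - (-4)·1.000 - (-4)·1.000) / (12) = 0.917
  γ = (1 - (2)·1.000 - (-3)·1.000 - (-2)·1.000) / (10) = 0.400
  δ = (2 - (-3)·1.000 - (4)·1.000 - (-1)·1.000) / (-11) = -0.182
Iteration 2:
  α = (7 - (-1)·0.917 - (3)·0.400 - (-2)·-0.182) / (9) = 0.706
  β = (4 - (1)·0.778 - (-4)·0.400 - (-4)·-0.182) / (12) = 0.341
  γ = (1 - (2)·0.778 - (-3)·0.917 - (-2)·-0.182) / (10) = 0.183
  δ = (2 - (-3)·0.778 - (4)·0.917 - (-1)·0.400) / (-11) = -0.097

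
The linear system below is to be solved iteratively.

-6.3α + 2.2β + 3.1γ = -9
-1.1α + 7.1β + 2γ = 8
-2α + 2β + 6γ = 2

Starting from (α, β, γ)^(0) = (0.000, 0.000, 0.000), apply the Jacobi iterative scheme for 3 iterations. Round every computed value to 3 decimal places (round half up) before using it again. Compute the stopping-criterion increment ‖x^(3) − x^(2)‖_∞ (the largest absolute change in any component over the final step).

0.143

Iteration 1:
  α = (-9 - (2.2)·0.000 - (3.1)·0.000) / (-6.3) = 1.429
  β = (8 - (-1.1)·0.000 - (2)·0.000) / (7.1) = 1.127
  γ = (2 - (-2)·0.000 - (2)·0.000) / (6) = 0.333
Iteration 2:
  α = (-9 - (2.2)·1.127 - (3.1)·0.333) / (-6.3) = 1.986
  β = (8 - (-1.1)·1.429 - (2)·0.333) / (7.1) = 1.254
  γ = (2 - (-2)·1.429 - (2)·1.127) / (6) = 0.434
Iteration 3:
  α = (-9 - (2.2)·1.254 - (3.1)·0.434) / (-6.3) = 2.080
  β = (8 - (-1.1)·1.986 - (2)·0.434) / (7.1) = 1.312
  γ = (2 - (-2)·1.986 - (2)·1.254) / (6) = 0.577
Change: (0.094, 0.058, 0.143) → max |·| = 0.143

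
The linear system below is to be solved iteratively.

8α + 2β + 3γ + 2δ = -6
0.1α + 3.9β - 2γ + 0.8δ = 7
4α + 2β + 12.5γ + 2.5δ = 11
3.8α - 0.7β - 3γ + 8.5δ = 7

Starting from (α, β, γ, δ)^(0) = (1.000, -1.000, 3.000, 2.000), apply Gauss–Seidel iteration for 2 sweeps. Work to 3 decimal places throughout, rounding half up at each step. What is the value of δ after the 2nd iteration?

Iteration 1:
  α = (-6 - (2)·-1.000 - (3)·3.000 - (2)·2.000) / (8) = -2.125
  β = (7 - (0.1)·-2.125 - (-2)·3.000 - (0.8)·2.000) / (3.9) = 2.978
  γ = (11 - (4)·-2.125 - (2)·2.978 - (2.5)·2.000) / (12.5) = 0.684
  δ = (7 - (3.8)·-2.125 - (-0.7)·2.978 - (-3)·0.684) / (8.5) = 2.260
Iteration 2:
  α = (-6 - (2)·2.978 - (3)·0.684 - (2)·2.260) / (8) = -2.316
  β = (7 - (0.1)·-2.316 - (-2)·0.684 - (0.8)·2.260) / (3.9) = 1.741
  γ = (11 - (4)·-2.316 - (2)·1.741 - (2.5)·2.260) / (12.5) = 0.891
  δ = (7 - (3.8)·-2.316 - (-0.7)·1.741 - (-3)·0.891) / (8.5) = 2.317

2.317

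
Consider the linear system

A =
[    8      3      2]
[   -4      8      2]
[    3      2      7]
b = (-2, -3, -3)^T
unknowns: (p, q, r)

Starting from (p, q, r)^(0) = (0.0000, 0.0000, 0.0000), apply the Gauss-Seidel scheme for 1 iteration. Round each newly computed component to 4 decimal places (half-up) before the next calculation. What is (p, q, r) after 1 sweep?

(-0.2500, -0.5000, -0.1786)

Iteration 1:
  p = (-2 - (3)·0.0000 - (2)·0.0000) / (8) = -0.2500
  q = (-3 - (-4)·-0.2500 - (2)·0.0000) / (8) = -0.5000
  r = (-3 - (3)·-0.2500 - (2)·-0.5000) / (7) = -0.1786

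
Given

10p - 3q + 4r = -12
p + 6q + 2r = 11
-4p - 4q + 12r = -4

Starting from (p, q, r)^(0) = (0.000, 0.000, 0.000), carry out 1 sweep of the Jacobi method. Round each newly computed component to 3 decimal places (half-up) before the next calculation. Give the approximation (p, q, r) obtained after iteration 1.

(-1.200, 1.833, -0.333)

Iteration 1:
  p = (-12 - (-3)·0.000 - (4)·0.000) / (10) = -1.200
  q = (11 - (1)·0.000 - (2)·0.000) / (6) = 1.833
  r = (-4 - (-4)·0.000 - (-4)·0.000) / (12) = -0.333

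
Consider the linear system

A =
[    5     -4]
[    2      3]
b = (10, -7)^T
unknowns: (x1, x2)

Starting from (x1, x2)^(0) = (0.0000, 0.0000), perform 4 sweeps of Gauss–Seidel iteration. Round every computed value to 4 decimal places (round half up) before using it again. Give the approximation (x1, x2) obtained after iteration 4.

(-0.2033, -2.1978)

Iteration 1:
  x1 = (10 - (-4)·0.0000) / (5) = 2.0000
  x2 = (-7 - (2)·2.0000) / (3) = -3.6667
Iteration 2:
  x1 = (10 - (-4)·-3.6667) / (5) = -0.9334
  x2 = (-7 - (2)·-0.9334) / (3) = -1.7111
Iteration 3:
  x1 = (10 - (-4)·-1.7111) / (5) = 0.6311
  x2 = (-7 - (2)·0.6311) / (3) = -2.7541
Iteration 4:
  x1 = (10 - (-4)·-2.7541) / (5) = -0.2033
  x2 = (-7 - (2)·-0.2033) / (3) = -2.1978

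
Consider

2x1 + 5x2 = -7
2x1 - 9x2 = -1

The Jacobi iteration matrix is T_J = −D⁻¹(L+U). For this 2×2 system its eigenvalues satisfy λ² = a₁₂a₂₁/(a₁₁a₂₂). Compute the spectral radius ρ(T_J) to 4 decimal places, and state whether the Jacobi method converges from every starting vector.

0.7454

a₁₂a₂₁/(a₁₁a₂₂) = (5)·(2) / ((2)·(-9)) = -0.555556
ρ = √|-0.555556| = √0.555556 = 0.7454
ρ < 1, so Jacobi converges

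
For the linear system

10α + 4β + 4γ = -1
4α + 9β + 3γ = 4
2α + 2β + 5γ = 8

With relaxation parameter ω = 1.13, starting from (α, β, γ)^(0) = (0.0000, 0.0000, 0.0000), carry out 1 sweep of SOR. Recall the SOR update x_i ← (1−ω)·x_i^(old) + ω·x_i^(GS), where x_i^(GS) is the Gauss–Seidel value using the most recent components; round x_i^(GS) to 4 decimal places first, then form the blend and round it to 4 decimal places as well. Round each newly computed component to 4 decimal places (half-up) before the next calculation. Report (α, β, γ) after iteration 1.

(-0.1130, 0.5590, 1.6064)

Iteration 1:
  α: GS value = (-1 - (4)·0.0000 - (4)·0.0000) / (10) = -0.1000;  α ← (1−ω)·0.0000 + ω·-0.1000 = -0.1130
  β: GS value = (4 - (4)·-0.1130 - (3)·0.0000) / (9) = 0.4947;  β ← (1−ω)·0.0000 + ω·0.4947 = 0.5590
  γ: GS value = (8 - (2)·-0.1130 - (2)·0.5590) / (5) = 1.4216;  γ ← (1−ω)·0.0000 + ω·1.4216 = 1.6064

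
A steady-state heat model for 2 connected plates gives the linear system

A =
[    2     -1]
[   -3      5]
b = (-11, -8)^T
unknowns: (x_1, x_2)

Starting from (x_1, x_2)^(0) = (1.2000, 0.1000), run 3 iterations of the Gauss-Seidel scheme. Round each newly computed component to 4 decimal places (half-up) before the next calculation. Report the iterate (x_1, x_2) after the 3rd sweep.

Iteration 1:
  x_1 = (-11 - (-1)·0.1000) / (2) = -5.4500
  x_2 = (-8 - (-3)·-5.4500) / (5) = -4.8700
Iteration 2:
  x_1 = (-11 - (-1)·-4.8700) / (2) = -7.9350
  x_2 = (-8 - (-3)·-7.9350) / (5) = -6.3610
Iteration 3:
  x_1 = (-11 - (-1)·-6.3610) / (2) = -8.6805
  x_2 = (-8 - (-3)·-8.6805) / (5) = -6.8083

(-8.6805, -6.8083)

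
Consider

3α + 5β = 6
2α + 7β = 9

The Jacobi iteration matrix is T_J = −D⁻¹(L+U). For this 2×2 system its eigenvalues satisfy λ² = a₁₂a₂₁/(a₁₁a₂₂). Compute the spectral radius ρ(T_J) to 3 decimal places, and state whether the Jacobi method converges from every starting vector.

0.690

a₁₂a₂₁/(a₁₁a₂₂) = (5)·(2) / ((3)·(7)) = 0.476190
ρ = √|0.476190| = √0.476190 = 0.690
ρ < 1, so Jacobi converges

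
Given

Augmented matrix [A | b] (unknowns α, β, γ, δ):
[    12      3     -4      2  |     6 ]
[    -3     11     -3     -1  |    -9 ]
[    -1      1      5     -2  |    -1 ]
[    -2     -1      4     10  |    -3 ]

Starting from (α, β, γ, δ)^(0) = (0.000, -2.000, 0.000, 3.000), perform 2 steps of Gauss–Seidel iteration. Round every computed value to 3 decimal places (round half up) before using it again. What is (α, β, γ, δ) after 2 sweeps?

Iteration 1:
  α = (6 - (3)·-2.000 - (-4)·0.000 - (2)·3.000) / (12) = 0.500
  β = (-9 - (-3)·0.500 - (-3)·0.000 - (-1)·3.000) / (11) = -0.409
  γ = (-1 - (-1)·0.500 - (1)·-0.409 - (-2)·3.000) / (5) = 1.182
  δ = (-3 - (-2)·0.500 - (-1)·-0.409 - (4)·1.182) / (10) = -0.714
Iteration 2:
  α = (6 - (3)·-0.409 - (-4)·1.182 - (2)·-0.714) / (12) = 1.115
  β = (-9 - (-3)·1.115 - (-3)·1.182 - (-1)·-0.714) / (11) = -0.257
  γ = (-1 - (-1)·1.115 - (1)·-0.257 - (-2)·-0.714) / (5) = -0.211
  δ = (-3 - (-2)·1.115 - (-1)·-0.257 - (4)·-0.211) / (10) = -0.018

(1.115, -0.257, -0.211, -0.018)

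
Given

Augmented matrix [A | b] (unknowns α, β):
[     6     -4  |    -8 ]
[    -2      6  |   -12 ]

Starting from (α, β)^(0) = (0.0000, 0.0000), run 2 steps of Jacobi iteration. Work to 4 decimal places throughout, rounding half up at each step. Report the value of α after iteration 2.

-2.6667

Iteration 1:
  α = (-8 - (-4)·0.0000) / (6) = -1.3333
  β = (-12 - (-2)·0.0000) / (6) = -2.0000
Iteration 2:
  α = (-8 - (-4)·-2.0000) / (6) = -2.6667
  β = (-12 - (-2)·-1.3333) / (6) = -2.4444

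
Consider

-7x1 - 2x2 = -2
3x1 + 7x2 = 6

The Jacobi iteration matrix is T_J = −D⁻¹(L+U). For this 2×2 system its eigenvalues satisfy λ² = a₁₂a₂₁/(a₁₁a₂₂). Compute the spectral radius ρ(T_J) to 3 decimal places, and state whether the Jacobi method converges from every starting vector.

a₁₂a₂₁/(a₁₁a₂₂) = (-2)·(3) / ((-7)·(7)) = 0.122449
ρ = √|0.122449| = √0.122449 = 0.350
ρ < 1, so Jacobi converges

0.350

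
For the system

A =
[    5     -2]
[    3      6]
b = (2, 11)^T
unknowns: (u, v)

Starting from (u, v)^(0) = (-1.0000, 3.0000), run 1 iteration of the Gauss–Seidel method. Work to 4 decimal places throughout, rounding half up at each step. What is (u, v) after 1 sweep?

Iteration 1:
  u = (2 - (-2)·3.0000) / (5) = 1.6000
  v = (11 - (3)·1.6000) / (6) = 1.0333

(1.6000, 1.0333)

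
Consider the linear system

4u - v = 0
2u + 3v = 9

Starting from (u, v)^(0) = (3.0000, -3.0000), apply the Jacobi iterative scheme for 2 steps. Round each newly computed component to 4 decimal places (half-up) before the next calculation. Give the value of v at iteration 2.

3.5000

Iteration 1:
  u = (0 - (-1)·-3.0000) / (4) = -0.7500
  v = (9 - (2)·3.0000) / (3) = 1.0000
Iteration 2:
  u = (0 - (-1)·1.0000) / (4) = 0.2500
  v = (9 - (2)·-0.7500) / (3) = 3.5000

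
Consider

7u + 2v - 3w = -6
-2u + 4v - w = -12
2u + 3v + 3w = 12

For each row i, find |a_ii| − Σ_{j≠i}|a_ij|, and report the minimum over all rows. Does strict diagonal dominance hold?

row 1: |7| − (2+3) = 2
row 2: |4| − (2+1) = 1
row 3: |3| − (2+3) = -2
minimum over rows = -2 → not strictly diagonally dominant

-2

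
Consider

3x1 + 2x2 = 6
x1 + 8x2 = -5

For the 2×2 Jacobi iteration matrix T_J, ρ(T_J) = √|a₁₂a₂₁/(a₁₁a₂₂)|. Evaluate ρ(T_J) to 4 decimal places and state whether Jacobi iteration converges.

a₁₂a₂₁/(a₁₁a₂₂) = (2)·(1) / ((3)·(8)) = 0.083333
ρ = √|0.083333| = √0.083333 = 0.2887
ρ < 1, so Jacobi converges

0.2887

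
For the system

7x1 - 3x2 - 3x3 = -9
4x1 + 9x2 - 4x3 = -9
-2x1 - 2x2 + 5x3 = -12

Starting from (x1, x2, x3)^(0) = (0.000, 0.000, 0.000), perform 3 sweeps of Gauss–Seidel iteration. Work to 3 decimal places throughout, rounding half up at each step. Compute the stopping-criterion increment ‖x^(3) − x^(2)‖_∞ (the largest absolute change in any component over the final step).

Iteration 1:
  x1 = (-9 - (-3)·0.000 - (-3)·0.000) / (7) = -1.286
  x2 = (-9 - (4)·-1.286 - (-4)·0.000) / (9) = -0.428
  x3 = (-12 - (-2)·-1.286 - (-2)·-0.428) / (5) = -3.086
Iteration 2:
  x1 = (-9 - (-3)·-0.428 - (-3)·-3.086) / (7) = -2.792
  x2 = (-9 - (4)·-2.792 - (-4)·-3.086) / (9) = -1.131
  x3 = (-12 - (-2)·-2.792 - (-2)·-1.131) / (5) = -3.969
Iteration 3:
  x1 = (-9 - (-3)·-1.131 - (-3)·-3.969) / (7) = -3.471
  x2 = (-9 - (4)·-3.471 - (-4)·-3.969) / (9) = -1.221
  x3 = (-12 - (-2)·-3.471 - (-2)·-1.221) / (5) = -4.277
Change: (-0.679, -0.090, -0.308) → max |·| = 0.679

0.679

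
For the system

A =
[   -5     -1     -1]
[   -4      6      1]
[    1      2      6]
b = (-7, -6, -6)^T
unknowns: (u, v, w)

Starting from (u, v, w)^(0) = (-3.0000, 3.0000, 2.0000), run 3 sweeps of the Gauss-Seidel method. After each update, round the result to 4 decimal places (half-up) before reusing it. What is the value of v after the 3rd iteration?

Iteration 1:
  u = (-7 - (-1)·3.0000 - (-1)·2.0000) / (-5) = 0.4000
  v = (-6 - (-4)·0.4000 - (1)·2.0000) / (6) = -1.0667
  w = (-6 - (1)·0.4000 - (2)·-1.0667) / (6) = -0.7111
Iteration 2:
  u = (-7 - (-1)·-1.0667 - (-1)·-0.7111) / (-5) = 1.7556
  v = (-6 - (-4)·1.7556 - (1)·-0.7111) / (6) = 0.2889
  w = (-6 - (1)·1.7556 - (2)·0.2889) / (6) = -1.3889
Iteration 3:
  u = (-7 - (-1)·0.2889 - (-1)·-1.3889) / (-5) = 1.6200
  v = (-6 - (-4)·1.6200 - (1)·-1.3889) / (6) = 0.3115
  w = (-6 - (1)·1.6200 - (2)·0.3115) / (6) = -1.3738

0.3115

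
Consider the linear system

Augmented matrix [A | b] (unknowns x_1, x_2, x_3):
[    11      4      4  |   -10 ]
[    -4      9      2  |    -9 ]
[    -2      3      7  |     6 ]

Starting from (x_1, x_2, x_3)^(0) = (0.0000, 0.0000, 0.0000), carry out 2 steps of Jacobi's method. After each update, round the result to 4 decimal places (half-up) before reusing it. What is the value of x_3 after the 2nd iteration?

1.0260

Iteration 1:
  x_1 = (-10 - (4)·0.0000 - (4)·0.0000) / (11) = -0.9091
  x_2 = (-9 - (-4)·0.0000 - (2)·0.0000) / (9) = -1.0000
  x_3 = (6 - (-2)·0.0000 - (3)·0.0000) / (7) = 0.8571
Iteration 2:
  x_1 = (-10 - (4)·-1.0000 - (4)·0.8571) / (11) = -0.8571
  x_2 = (-9 - (-4)·-0.9091 - (2)·0.8571) / (9) = -1.5945
  x_3 = (6 - (-2)·-0.9091 - (3)·-1.0000) / (7) = 1.0260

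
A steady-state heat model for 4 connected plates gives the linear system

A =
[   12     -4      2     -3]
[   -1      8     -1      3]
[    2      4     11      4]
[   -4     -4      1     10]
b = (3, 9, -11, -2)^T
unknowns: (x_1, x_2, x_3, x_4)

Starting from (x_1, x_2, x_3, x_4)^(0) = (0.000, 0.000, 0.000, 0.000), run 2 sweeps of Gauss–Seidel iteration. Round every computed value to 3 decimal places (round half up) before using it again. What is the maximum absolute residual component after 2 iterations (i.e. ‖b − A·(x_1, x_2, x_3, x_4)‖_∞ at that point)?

0.862

Iteration 1:
  x_1 = (3 - (-4)·0.000 - (2)·0.000 - (-3)·0.000) / (12) = 0.250
  x_2 = (9 - (-1)·0.250 - (-1)·0.000 - (3)·0.000) / (8) = 1.156
  x_3 = (-11 - (2)·0.250 - (4)·1.156 - (4)·0.000) / (11) = -1.466
  x_4 = (-2 - (-4)·0.250 - (-4)·1.156 - (1)·-1.466) / (10) = 0.509
Iteration 2:
  x_1 = (3 - (-4)·1.156 - (2)·-1.466 - (-3)·0.509) / (12) = 1.007
  x_2 = (9 - (-1)·1.007 - (-1)·-1.466 - (3)·0.509) / (8) = 0.877
  x_3 = (-11 - (2)·1.007 - (4)·0.877 - (4)·0.509) / (11) = -1.687
  x_4 = (-2 - (-4)·1.007 - (-4)·0.877 - (1)·-1.687) / (10) = 0.722
Residual b − A·x = (-0.036, -0.862, -0.853, 0.003); ∞-norm = 0.862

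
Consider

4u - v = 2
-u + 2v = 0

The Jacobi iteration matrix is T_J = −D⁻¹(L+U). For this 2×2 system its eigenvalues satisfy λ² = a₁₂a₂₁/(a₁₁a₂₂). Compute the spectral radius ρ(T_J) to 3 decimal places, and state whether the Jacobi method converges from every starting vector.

a₁₂a₂₁/(a₁₁a₂₂) = (-1)·(-1) / ((4)·(2)) = 0.125000
ρ = √|0.125000| = √0.125000 = 0.354
ρ < 1, so Jacobi converges

0.354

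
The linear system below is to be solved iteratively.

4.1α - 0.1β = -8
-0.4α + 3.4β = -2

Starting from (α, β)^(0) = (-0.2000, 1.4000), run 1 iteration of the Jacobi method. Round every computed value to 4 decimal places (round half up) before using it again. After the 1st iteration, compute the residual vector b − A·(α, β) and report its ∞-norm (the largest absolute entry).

0.6867

Iteration 1:
  α = (-8 - (-0.1)·1.4000) / (4.1) = -1.9171
  β = (-2 - (-0.4)·-0.2000) / (3.4) = -0.6118
Residual b − A·x = (-0.2011, -0.6867); ∞-norm = 0.6867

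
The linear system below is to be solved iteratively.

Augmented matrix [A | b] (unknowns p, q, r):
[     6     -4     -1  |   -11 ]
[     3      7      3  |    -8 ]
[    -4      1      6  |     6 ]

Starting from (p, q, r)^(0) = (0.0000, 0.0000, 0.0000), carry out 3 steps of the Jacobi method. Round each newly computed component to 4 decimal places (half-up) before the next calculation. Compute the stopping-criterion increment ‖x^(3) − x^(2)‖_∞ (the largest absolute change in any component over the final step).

0.6973

Iteration 1:
  p = (-11 - (-4)·0.0000 - (-1)·0.0000) / (6) = -1.8333
  q = (-8 - (3)·0.0000 - (3)·0.0000) / (7) = -1.1429
  r = (6 - (-4)·0.0000 - (1)·0.0000) / (6) = 1.0000
Iteration 2:
  p = (-11 - (-4)·-1.1429 - (-1)·1.0000) / (6) = -2.4286
  q = (-8 - (3)·-1.8333 - (3)·1.0000) / (7) = -0.7857
  r = (6 - (-4)·-1.8333 - (1)·-1.1429) / (6) = -0.0317
Iteration 3:
  p = (-11 - (-4)·-0.7857 - (-1)·-0.0317) / (6) = -2.3624
  q = (-8 - (3)·-2.4286 - (3)·-0.0317) / (7) = -0.0884
  r = (6 - (-4)·-2.4286 - (1)·-0.7857) / (6) = -0.4881
Change: (0.0662, 0.6973, -0.4564) → max |·| = 0.6973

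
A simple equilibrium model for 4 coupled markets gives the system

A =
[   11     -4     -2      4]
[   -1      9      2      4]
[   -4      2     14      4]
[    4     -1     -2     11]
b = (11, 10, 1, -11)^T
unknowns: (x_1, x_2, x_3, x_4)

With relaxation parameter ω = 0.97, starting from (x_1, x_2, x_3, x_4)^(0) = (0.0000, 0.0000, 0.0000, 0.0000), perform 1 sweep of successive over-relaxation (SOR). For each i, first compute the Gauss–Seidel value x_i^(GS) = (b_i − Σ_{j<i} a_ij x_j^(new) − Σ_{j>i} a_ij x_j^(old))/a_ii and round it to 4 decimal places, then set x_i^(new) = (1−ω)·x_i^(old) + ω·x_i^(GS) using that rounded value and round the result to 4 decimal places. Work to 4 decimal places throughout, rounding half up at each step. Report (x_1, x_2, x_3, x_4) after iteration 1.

Iteration 1:
  x_1: GS value = (11 - (-4)·0.0000 - (-2)·0.0000 - (4)·0.0000) / (11) = 1.0000;  x_1 ← (1−ω)·0.0000 + ω·1.0000 = 0.9700
  x_2: GS value = (10 - (-1)·0.9700 - (2)·0.0000 - (4)·0.0000) / (9) = 1.2189;  x_2 ← (1−ω)·0.0000 + ω·1.2189 = 1.1823
  x_3: GS value = (1 - (-4)·0.9700 - (2)·1.1823 - (4)·0.0000) / (14) = 0.1797;  x_3 ← (1−ω)·0.0000 + ω·0.1797 = 0.1743
  x_4: GS value = (-11 - (4)·0.9700 - (-1)·1.1823 - (-2)·0.1743) / (11) = -1.2136;  x_4 ← (1−ω)·0.0000 + ω·-1.2136 = -1.1772

(0.9700, 1.1823, 0.1743, -1.1772)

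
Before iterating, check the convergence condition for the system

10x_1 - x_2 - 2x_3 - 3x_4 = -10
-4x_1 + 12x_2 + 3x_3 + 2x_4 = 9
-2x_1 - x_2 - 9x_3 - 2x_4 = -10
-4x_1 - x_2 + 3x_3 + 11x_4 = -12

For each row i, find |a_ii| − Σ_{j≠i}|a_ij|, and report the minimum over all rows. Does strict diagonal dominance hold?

row 1: |10| − (1+2+3) = 4
row 2: |12| − (4+3+2) = 3
row 3: |-9| − (2+1+2) = 4
row 4: |11| − (4+1+3) = 3
minimum over rows = 3 → strictly diagonally dominant (convergence guaranteed)

3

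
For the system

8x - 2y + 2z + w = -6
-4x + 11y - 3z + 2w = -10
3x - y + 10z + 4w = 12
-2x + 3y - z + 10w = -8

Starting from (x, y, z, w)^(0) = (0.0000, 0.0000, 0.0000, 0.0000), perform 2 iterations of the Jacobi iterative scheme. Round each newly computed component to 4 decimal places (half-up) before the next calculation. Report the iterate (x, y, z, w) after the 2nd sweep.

Iteration 1:
  x = (-6 - (-2)·0.0000 - (2)·0.0000 - (1)·0.0000) / (8) = -0.7500
  y = (-10 - (-4)·0.0000 - (-3)·0.0000 - (2)·0.0000) / (11) = -0.9091
  z = (12 - (3)·0.0000 - (-1)·0.0000 - (4)·0.0000) / (10) = 1.2000
  w = (-8 - (-2)·0.0000 - (3)·0.0000 - (-1)·0.0000) / (10) = -0.8000
Iteration 2:
  x = (-6 - (-2)·-0.9091 - (2)·1.2000 - (1)·-0.8000) / (8) = -1.1773
  y = (-10 - (-4)·-0.7500 - (-3)·1.2000 - (2)·-0.8000) / (11) = -0.7091
  z = (12 - (3)·-0.7500 - (-1)·-0.9091 - (4)·-0.8000) / (10) = 1.6541
  w = (-8 - (-2)·-0.7500 - (3)·-0.9091 - (-1)·1.2000) / (10) = -0.5573

(-1.1773, -0.7091, 1.6541, -0.5573)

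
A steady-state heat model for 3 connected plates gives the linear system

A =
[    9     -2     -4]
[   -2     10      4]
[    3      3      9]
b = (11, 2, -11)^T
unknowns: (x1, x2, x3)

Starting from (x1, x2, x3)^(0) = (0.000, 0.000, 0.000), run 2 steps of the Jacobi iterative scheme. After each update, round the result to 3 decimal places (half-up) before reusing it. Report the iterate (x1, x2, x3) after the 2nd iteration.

(0.724, 0.933, -1.696)

Iteration 1:
  x1 = (11 - (-2)·0.000 - (-4)·0.000) / (9) = 1.222
  x2 = (2 - (-2)·0.000 - (4)·0.000) / (10) = 0.200
  x3 = (-11 - (3)·0.000 - (3)·0.000) / (9) = -1.222
Iteration 2:
  x1 = (11 - (-2)·0.200 - (-4)·-1.222) / (9) = 0.724
  x2 = (2 - (-2)·1.222 - (4)·-1.222) / (10) = 0.933
  x3 = (-11 - (3)·1.222 - (3)·0.200) / (9) = -1.696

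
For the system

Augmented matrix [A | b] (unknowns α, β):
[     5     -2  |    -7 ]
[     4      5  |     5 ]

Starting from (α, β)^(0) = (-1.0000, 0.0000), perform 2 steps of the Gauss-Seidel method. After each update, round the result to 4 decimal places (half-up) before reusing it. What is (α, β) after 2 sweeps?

Iteration 1:
  α = (-7 - (-2)·0.0000) / (5) = -1.4000
  β = (5 - (4)·-1.4000) / (5) = 2.1200
Iteration 2:
  α = (-7 - (-2)·2.1200) / (5) = -0.5520
  β = (5 - (4)·-0.5520) / (5) = 1.4416

(-0.5520, 1.4416)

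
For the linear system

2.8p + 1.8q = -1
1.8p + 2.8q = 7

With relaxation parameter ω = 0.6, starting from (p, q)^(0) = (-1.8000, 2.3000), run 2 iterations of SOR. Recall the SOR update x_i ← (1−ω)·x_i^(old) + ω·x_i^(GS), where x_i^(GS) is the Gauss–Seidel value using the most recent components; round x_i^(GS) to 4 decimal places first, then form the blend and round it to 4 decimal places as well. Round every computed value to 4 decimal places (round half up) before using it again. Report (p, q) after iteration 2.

(-2.1473, 3.5772)

Iteration 1:
  p: GS value = (-1 - (1.8)·2.3000) / (2.8) = -1.8357;  p ← (1−ω)·-1.8000 + ω·-1.8357 = -1.8214
  q: GS value = (7 - (1.8)·-1.8214) / (2.8) = 3.6709;  q ← (1−ω)·2.3000 + ω·3.6709 = 3.1225
Iteration 2:
  p: GS value = (-1 - (1.8)·3.1225) / (2.8) = -2.3645;  p ← (1−ω)·-1.8214 + ω·-2.3645 = -2.1473
  q: GS value = (7 - (1.8)·-2.1473) / (2.8) = 3.8804;  q ← (1−ω)·3.1225 + ω·3.8804 = 3.5772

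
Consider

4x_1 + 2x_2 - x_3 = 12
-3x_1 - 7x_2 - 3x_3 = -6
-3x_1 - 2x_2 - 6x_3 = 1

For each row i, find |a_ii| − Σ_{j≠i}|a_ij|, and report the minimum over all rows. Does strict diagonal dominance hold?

1

row 1: |4| − (2+1) = 1
row 2: |-7| − (3+3) = 1
row 3: |-6| − (3+2) = 1
minimum over rows = 1 → strictly diagonally dominant (convergence guaranteed)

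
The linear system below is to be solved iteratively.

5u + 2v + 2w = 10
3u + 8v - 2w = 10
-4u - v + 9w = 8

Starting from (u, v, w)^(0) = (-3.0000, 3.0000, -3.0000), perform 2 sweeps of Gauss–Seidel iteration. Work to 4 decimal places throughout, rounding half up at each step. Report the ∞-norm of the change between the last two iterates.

1.4125

Iteration 1:
  u = (10 - (2)·3.0000 - (2)·-3.0000) / (5) = 2.0000
  v = (10 - (3)·2.0000 - (-2)·-3.0000) / (8) = -0.2500
  w = (8 - (-4)·2.0000 - (-1)·-0.2500) / (9) = 1.7500
Iteration 2:
  u = (10 - (2)·-0.2500 - (2)·1.7500) / (5) = 1.4000
  v = (10 - (3)·1.4000 - (-2)·1.7500) / (8) = 1.1625
  w = (8 - (-4)·1.4000 - (-1)·1.1625) / (9) = 1.6403
Change: (-0.6000, 1.4125, -0.1097) → max |·| = 1.4125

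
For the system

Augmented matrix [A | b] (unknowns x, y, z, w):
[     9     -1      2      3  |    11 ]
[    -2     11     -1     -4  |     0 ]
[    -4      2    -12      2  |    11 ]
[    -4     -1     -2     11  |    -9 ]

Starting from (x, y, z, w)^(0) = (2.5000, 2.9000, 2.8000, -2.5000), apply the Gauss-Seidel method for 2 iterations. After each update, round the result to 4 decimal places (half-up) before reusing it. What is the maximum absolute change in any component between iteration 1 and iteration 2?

0.3489

Iteration 1:
  x = (11 - (-1)·2.9000 - (2)·2.8000 - (3)·-2.5000) / (9) = 1.7556
  y = (0 - (-2)·1.7556 - (-1)·2.8000 - (-4)·-2.5000) / (11) = -0.3353
  z = (11 - (-4)·1.7556 - (2)·-0.3353 - (2)·-2.5000) / (-12) = -1.9744
  w = (-9 - (-4)·1.7556 - (-1)·-0.3353 - (-2)·-1.9744) / (11) = -0.5692
Iteration 2:
  x = (11 - (-1)·-0.3353 - (2)·-1.9744 - (3)·-0.5692) / (9) = 1.8135
  y = (0 - (-2)·1.8135 - (-1)·-1.9744 - (-4)·-0.5692) / (11) = -0.0567
  z = (11 - (-4)·1.8135 - (2)·-0.0567 - (2)·-0.5692) / (-12) = -1.6255
  w = (-9 - (-4)·1.8135 - (-1)·-0.0567 - (-2)·-1.6255) / (11) = -0.4594
Change: (0.0579, 0.2786, 0.3489, 0.1098) → max |·| = 0.3489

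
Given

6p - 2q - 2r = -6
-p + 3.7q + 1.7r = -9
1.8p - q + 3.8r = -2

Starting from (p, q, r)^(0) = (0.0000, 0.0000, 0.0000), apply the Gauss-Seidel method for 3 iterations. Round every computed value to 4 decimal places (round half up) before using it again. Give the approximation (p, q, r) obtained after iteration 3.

Iteration 1:
  p = (-6 - (-2)·0.0000 - (-2)·0.0000) / (6) = -1.0000
  q = (-9 - (-1)·-1.0000 - (1.7)·0.0000) / (3.7) = -2.7027
  r = (-2 - (1.8)·-1.0000 - (-1)·-2.7027) / (3.8) = -0.7639
Iteration 2:
  p = (-6 - (-2)·-2.7027 - (-2)·-0.7639) / (6) = -2.1555
  q = (-9 - (-1)·-2.1555 - (1.7)·-0.7639) / (3.7) = -2.6640
  r = (-2 - (1.8)·-2.1555 - (-1)·-2.6640) / (3.8) = -0.2063
Iteration 3:
  p = (-6 - (-2)·-2.6640 - (-2)·-0.2063) / (6) = -1.9568
  q = (-9 - (-1)·-1.9568 - (1.7)·-0.2063) / (3.7) = -2.8665
  r = (-2 - (1.8)·-1.9568 - (-1)·-2.8665) / (3.8) = -0.3538

(-1.9568, -2.8665, -0.3538)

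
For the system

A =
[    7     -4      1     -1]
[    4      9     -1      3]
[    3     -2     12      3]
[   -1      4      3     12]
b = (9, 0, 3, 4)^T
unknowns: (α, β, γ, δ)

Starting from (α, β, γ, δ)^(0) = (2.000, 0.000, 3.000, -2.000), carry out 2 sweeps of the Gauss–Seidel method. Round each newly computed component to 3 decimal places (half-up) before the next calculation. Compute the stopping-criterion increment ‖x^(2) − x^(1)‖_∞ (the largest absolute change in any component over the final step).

1.359

Iteration 1:
  α = (9 - (-4)·0.000 - (1)·3.000 - (-1)·-2.000) / (7) = 0.571
  β = (0 - (4)·0.571 - (-1)·3.000 - (3)·-2.000) / (9) = 0.746
  γ = (3 - (3)·0.571 - (-2)·0.746 - (3)·-2.000) / (12) = 0.732
  δ = (4 - (-1)·0.571 - (4)·0.746 - (3)·0.732) / (12) = -0.051
Iteration 2:
  α = (9 - (-4)·0.746 - (1)·0.732 - (-1)·-0.051) / (7) = 1.600
  β = (0 - (4)·1.600 - (-1)·0.732 - (3)·-0.051) / (9) = -0.613
  γ = (3 - (3)·1.600 - (-2)·-0.613 - (3)·-0.051) / (12) = -0.239
  δ = (4 - (-1)·1.600 - (4)·-0.613 - (3)·-0.239) / (12) = 0.731
Change: (1.029, -1.359, -0.971, 0.782) → max |·| = 1.359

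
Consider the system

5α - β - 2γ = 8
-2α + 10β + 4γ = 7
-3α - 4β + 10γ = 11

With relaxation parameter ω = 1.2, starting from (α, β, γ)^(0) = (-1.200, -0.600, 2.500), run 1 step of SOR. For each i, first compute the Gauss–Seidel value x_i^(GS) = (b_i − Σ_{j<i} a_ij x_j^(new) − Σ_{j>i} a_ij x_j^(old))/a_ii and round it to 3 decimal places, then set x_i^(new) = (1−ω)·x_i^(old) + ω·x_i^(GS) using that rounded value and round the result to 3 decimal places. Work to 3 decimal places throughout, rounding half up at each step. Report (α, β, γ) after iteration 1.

(3.216, 0.532, 2.234)

Iteration 1:
  α: GS value = (8 - (-1)·-0.600 - (-2)·2.500) / (5) = 2.480;  α ← (1−ω)·-1.200 + ω·2.480 = 3.216
  β: GS value = (7 - (-2)·3.216 - (4)·2.500) / (10) = 0.343;  β ← (1−ω)·-0.600 + ω·0.343 = 0.532
  γ: GS value = (11 - (-3)·3.216 - (-4)·0.532) / (10) = 2.278;  γ ← (1−ω)·2.500 + ω·2.278 = 2.234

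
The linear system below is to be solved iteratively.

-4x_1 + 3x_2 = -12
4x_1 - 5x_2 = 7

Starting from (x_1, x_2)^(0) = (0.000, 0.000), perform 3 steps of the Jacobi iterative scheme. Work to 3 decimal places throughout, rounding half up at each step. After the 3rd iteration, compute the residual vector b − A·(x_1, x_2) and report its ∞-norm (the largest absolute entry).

Iteration 1:
  x_1 = (-12 - (3)·0.000) / (-4) = 3.000
  x_2 = (7 - (4)·0.000) / (-5) = -1.400
Iteration 2:
  x_1 = (-12 - (3)·-1.400) / (-4) = 1.950
  x_2 = (7 - (4)·3.000) / (-5) = 1.000
Iteration 3:
  x_1 = (-12 - (3)·1.000) / (-4) = 3.750
  x_2 = (7 - (4)·1.950) / (-5) = 0.160
Residual b − A·x = (2.520, -7.200); ∞-norm = 7.200

7.200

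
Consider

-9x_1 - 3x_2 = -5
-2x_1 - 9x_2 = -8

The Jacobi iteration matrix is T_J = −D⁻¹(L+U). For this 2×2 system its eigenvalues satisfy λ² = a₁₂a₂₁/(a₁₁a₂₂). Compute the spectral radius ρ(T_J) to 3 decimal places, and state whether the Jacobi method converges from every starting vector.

0.272

a₁₂a₂₁/(a₁₁a₂₂) = (-3)·(-2) / ((-9)·(-9)) = 0.074074
ρ = √|0.074074| = √0.074074 = 0.272
ρ < 1, so Jacobi converges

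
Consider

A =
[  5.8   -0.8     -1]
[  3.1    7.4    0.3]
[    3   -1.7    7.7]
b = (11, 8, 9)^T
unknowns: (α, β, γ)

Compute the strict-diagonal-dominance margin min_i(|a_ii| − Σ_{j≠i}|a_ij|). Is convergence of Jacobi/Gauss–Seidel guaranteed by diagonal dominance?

row 1: |5.8| − (0.8+1) = 4
row 2: |7.4| − (3.1+0.3) = 4
row 3: |7.7| − (3+1.7) = 3
minimum over rows = 3 → strictly diagonally dominant (convergence guaranteed)

3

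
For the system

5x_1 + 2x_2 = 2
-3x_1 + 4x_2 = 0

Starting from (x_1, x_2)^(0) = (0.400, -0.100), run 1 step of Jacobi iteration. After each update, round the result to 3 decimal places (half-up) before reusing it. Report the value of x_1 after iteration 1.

Iteration 1:
  x_1 = (2 - (2)·-0.100) / (5) = 0.440
  x_2 = (0 - (-3)·0.400) / (4) = 0.300

0.440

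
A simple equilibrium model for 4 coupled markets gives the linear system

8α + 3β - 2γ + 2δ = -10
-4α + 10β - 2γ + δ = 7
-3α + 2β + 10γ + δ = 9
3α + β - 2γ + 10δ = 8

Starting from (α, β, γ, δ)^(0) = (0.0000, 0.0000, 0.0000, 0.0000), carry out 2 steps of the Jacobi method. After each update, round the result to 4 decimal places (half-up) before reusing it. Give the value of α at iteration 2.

-1.4875

Iteration 1:
  α = (-10 - (3)·0.0000 - (-2)·0.0000 - (2)·0.0000) / (8) = -1.2500
  β = (7 - (-4)·0.0000 - (-2)·0.0000 - (1)·0.0000) / (10) = 0.7000
  γ = (9 - (-3)·0.0000 - (2)·0.0000 - (1)·0.0000) / (10) = 0.9000
  δ = (8 - (3)·0.0000 - (1)·0.0000 - (-2)·0.0000) / (10) = 0.8000
Iteration 2:
  α = (-10 - (3)·0.7000 - (-2)·0.9000 - (2)·0.8000) / (8) = -1.4875
  β = (7 - (-4)·-1.2500 - (-2)·0.9000 - (1)·0.8000) / (10) = 0.3000
  γ = (9 - (-3)·-1.2500 - (2)·0.7000 - (1)·0.8000) / (10) = 0.3050
  δ = (8 - (3)·-1.2500 - (1)·0.7000 - (-2)·0.9000) / (10) = 1.2850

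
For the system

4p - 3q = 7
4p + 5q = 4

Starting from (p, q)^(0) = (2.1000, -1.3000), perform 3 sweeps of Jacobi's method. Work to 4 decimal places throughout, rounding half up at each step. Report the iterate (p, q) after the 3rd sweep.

Iteration 1:
  p = (7 - (-3)·-1.3000) / (4) = 0.7750
  q = (4 - (4)·2.1000) / (5) = -0.8800
Iteration 2:
  p = (7 - (-3)·-0.8800) / (4) = 1.0900
  q = (4 - (4)·0.7750) / (5) = 0.1800
Iteration 3:
  p = (7 - (-3)·0.1800) / (4) = 1.8850
  q = (4 - (4)·1.0900) / (5) = -0.0720

(1.8850, -0.0720)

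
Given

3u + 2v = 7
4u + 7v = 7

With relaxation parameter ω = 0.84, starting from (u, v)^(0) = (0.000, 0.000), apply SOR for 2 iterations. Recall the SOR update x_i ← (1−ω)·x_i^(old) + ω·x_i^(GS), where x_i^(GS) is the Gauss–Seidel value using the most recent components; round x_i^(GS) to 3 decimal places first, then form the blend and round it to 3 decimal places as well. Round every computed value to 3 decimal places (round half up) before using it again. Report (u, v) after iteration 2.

Iteration 1:
  u: GS value = (7 - (2)·0.000) / (3) = 2.333;  u ← (1−ω)·0.000 + ω·2.333 = 1.960
  v: GS value = (7 - (4)·1.960) / (7) = -0.120;  v ← (1−ω)·0.000 + ω·-0.120 = -0.101
Iteration 2:
  u: GS value = (7 - (2)·-0.101) / (3) = 2.401;  u ← (1−ω)·1.960 + ω·2.401 = 2.330
  v: GS value = (7 - (4)·2.330) / (7) = -0.331;  v ← (1−ω)·-0.101 + ω·-0.331 = -0.294

(2.330, -0.294)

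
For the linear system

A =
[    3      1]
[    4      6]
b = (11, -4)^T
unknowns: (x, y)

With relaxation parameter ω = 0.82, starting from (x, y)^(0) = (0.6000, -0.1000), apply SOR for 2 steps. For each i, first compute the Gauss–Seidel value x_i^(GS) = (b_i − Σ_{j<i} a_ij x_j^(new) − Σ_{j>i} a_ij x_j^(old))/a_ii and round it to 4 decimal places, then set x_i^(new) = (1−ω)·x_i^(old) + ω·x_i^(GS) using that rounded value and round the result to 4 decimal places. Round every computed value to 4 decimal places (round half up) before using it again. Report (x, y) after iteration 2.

(4.1960, -3.2513)

Iteration 1:
  x: GS value = (11 - (1)·-0.1000) / (3) = 3.7000;  x ← (1−ω)·0.6000 + ω·3.7000 = 3.1420
  y: GS value = (-4 - (4)·3.1420) / (6) = -2.7613;  y ← (1−ω)·-0.1000 + ω·-2.7613 = -2.2823
Iteration 2:
  x: GS value = (11 - (1)·-2.2823) / (3) = 4.4274;  x ← (1−ω)·3.1420 + ω·4.4274 = 4.1960
  y: GS value = (-4 - (4)·4.1960) / (6) = -3.4640;  y ← (1−ω)·-2.2823 + ω·-3.4640 = -3.2513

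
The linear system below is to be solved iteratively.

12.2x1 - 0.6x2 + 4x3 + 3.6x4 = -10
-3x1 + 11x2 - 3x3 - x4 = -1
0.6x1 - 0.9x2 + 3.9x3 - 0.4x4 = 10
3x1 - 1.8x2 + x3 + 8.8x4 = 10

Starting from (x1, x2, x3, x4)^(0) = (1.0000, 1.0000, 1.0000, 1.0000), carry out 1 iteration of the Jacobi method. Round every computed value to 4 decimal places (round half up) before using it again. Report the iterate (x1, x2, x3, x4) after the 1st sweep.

Iteration 1:
  x1 = (-10 - (-0.6)·1.0000 - (4)·1.0000 - (3.6)·1.0000) / (12.2) = -1.3934
  x2 = (-1 - (-3)·1.0000 - (-3)·1.0000 - (-1)·1.0000) / (11) = 0.5455
  x3 = (10 - (0.6)·1.0000 - (-0.9)·1.0000 - (-0.4)·1.0000) / (3.9) = 2.7436
  x4 = (10 - (3)·1.0000 - (-1.8)·1.0000 - (1)·1.0000) / (8.8) = 0.8864

(-1.3934, 0.5455, 2.7436, 0.8864)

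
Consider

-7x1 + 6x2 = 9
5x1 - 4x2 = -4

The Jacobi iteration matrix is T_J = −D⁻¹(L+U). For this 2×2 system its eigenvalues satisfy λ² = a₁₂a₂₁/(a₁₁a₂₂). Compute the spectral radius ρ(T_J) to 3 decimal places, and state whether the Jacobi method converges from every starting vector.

a₁₂a₂₁/(a₁₁a₂₂) = (6)·(5) / ((-7)·(-4)) = 1.071429
ρ = √|1.071429| = √1.071429 = 1.035
ρ > 1, so Jacobi diverges

1.035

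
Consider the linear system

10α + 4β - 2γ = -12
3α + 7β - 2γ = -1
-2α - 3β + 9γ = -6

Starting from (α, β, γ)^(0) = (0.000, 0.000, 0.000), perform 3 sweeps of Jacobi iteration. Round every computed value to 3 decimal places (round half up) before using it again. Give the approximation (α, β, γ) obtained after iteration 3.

Iteration 1:
  α = (-12 - (4)·0.000 - (-2)·0.000) / (10) = -1.200
  β = (-1 - (3)·0.000 - (-2)·0.000) / (7) = -0.143
  γ = (-6 - (-2)·0.000 - (-3)·0.000) / (9) = -0.667
Iteration 2:
  α = (-12 - (4)·-0.143 - (-2)·-0.667) / (10) = -1.276
  β = (-1 - (3)·-1.200 - (-2)·-0.667) / (7) = 0.181
  γ = (-6 - (-2)·-1.200 - (-3)·-0.143) / (9) = -0.981
Iteration 3:
  α = (-12 - (4)·0.181 - (-2)·-0.981) / (10) = -1.469
  β = (-1 - (3)·-1.276 - (-2)·-0.981) / (7) = 0.124
  γ = (-6 - (-2)·-1.276 - (-3)·0.181) / (9) = -0.890

(-1.469, 0.124, -0.890)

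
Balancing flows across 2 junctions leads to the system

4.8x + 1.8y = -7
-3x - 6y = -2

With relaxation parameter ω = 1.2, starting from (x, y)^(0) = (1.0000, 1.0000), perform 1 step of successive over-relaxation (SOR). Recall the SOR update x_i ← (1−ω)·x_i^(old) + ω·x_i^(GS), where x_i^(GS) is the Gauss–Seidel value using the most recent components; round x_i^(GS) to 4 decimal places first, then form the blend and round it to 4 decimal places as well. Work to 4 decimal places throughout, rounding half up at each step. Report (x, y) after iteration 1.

(-2.4000, 1.6400)

Iteration 1:
  x: GS value = (-7 - (1.8)·1.0000) / (4.8) = -1.8333;  x ← (1−ω)·1.0000 + ω·-1.8333 = -2.4000
  y: GS value = (-2 - (-3)·-2.4000) / (-6) = 1.5333;  y ← (1−ω)·1.0000 + ω·1.5333 = 1.6400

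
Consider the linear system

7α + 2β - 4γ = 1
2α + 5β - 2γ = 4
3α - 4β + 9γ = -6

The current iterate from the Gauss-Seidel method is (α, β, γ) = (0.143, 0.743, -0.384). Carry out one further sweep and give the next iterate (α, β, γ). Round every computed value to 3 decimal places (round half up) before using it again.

One sweep:
  α = (1 - (2)·0.743 - (-4)·-0.384) / (7) = -0.289
  β = (4 - (2)·-0.289 - (-2)·-0.384) / (5) = 0.762
  γ = (-6 - (3)·-0.289 - (-4)·0.762) / (9) = -0.232

(-0.289, 0.762, -0.232)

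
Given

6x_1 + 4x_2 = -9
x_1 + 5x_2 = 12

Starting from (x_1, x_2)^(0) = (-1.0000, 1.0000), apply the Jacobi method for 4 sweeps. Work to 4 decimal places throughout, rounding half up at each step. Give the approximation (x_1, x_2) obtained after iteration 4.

Iteration 1:
  x_1 = (-9 - (4)·1.0000) / (6) = -2.1667
  x_2 = (12 - (1)·-1.0000) / (5) = 2.6000
Iteration 2:
  x_1 = (-9 - (4)·2.6000) / (6) = -3.2333
  x_2 = (12 - (1)·-2.1667) / (5) = 2.8333
Iteration 3:
  x_1 = (-9 - (4)·2.8333) / (6) = -3.3889
  x_2 = (12 - (1)·-3.2333) / (5) = 3.0467
Iteration 4:
  x_1 = (-9 - (4)·3.0467) / (6) = -3.5311
  x_2 = (12 - (1)·-3.3889) / (5) = 3.0778

(-3.5311, 3.0778)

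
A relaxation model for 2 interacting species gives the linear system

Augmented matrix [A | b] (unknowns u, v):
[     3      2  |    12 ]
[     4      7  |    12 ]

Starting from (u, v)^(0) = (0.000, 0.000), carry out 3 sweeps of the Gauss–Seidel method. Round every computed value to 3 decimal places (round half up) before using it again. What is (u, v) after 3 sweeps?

Iteration 1:
  u = (12 - (2)·0.000) / (3) = 4.000
  v = (12 - (4)·4.000) / (7) = -0.571
Iteration 2:
  u = (12 - (2)·-0.571) / (3) = 4.381
  v = (12 - (4)·4.381) / (7) = -0.789
Iteration 3:
  u = (12 - (2)·-0.789) / (3) = 4.526
  v = (12 - (4)·4.526) / (7) = -0.872

(4.526, -0.872)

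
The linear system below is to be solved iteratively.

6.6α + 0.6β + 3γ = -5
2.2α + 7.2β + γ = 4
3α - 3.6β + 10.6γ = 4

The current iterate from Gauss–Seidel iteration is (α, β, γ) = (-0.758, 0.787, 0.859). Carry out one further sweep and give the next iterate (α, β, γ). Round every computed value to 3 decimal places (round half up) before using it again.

One sweep:
  α = (-5 - (0.6)·0.787 - (3)·0.859) / (6.6) = -1.220
  β = (4 - (2.2)·-1.220 - (1)·0.859) / (7.2) = 0.809
  γ = (4 - (3)·-1.220 - (-3.6)·0.809) / (10.6) = 0.997

(-1.220, 0.809, 0.997)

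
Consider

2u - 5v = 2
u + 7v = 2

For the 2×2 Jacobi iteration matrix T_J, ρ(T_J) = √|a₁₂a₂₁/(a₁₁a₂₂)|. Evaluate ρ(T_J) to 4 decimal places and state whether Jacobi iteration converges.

a₁₂a₂₁/(a₁₁a₂₂) = (-5)·(1) / ((2)·(7)) = -0.357143
ρ = √|-0.357143| = √0.357143 = 0.5976
ρ < 1, so Jacobi converges

0.5976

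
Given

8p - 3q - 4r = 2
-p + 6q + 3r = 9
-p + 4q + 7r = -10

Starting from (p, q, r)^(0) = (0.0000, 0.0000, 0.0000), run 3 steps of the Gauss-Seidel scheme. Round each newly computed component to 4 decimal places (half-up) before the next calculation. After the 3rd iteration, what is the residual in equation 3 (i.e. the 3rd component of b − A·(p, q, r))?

0.0001

Iteration 1:
  p = (2 - (-3)·0.0000 - (-4)·0.0000) / (8) = 0.2500
  q = (9 - (-1)·0.2500 - (3)·0.0000) / (6) = 1.5417
  r = (-10 - (-1)·0.2500 - (4)·1.5417) / (7) = -2.2738
Iteration 2:
  p = (2 - (-3)·1.5417 - (-4)·-2.2738) / (8) = -0.3088
  q = (9 - (-1)·-0.3088 - (3)·-2.2738) / (6) = 2.5854
  r = (-10 - (-1)·-0.3088 - (4)·2.5854) / (7) = -2.9501
Iteration 3:
  p = (2 - (-3)·2.5854 - (-4)·-2.9501) / (8) = -0.2555
  q = (9 - (-1)·-0.2555 - (3)·-2.9501) / (6) = 2.9325
  r = (-10 - (-1)·-0.2555 - (4)·2.9325) / (7) = -3.1408
Residual b − A·x = (0.2783, 0.5719, 0.0001)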